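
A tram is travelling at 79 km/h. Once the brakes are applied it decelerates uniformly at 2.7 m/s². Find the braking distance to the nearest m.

Braking distance ≈ 89 m

79 km/h ÷ 3.6 = 21.9444 m/s.
Braking distance = v²/(2a) = 21.9444² / (2 × 2.700) = 481.557 / 5.400 = 89.177 m.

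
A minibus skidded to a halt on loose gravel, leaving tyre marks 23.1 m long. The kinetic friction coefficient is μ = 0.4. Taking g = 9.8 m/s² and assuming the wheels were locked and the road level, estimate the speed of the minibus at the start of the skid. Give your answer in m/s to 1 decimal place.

Deceleration a = μg = 0.4 × 9.8 = 3.920 m/s².
v = √(2a·d) = √(2 × 3.920 × 23.1) = √181.104 = 13.4575 m/s.

Initial speed ≈ 13.5 m/s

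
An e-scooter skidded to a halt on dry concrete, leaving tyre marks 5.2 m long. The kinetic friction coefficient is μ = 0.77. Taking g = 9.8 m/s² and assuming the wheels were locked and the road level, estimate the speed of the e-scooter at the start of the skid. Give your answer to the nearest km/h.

Deceleration a = μg = 0.77 × 9.8 = 7.546 m/s².
v = √(2a·d) = √(2 × 7.546 × 5.2) = √78.478 = 8.8588 m/s.
= 8.8588 × 3.6 = 31.892 km/h.

Initial speed ≈ 32 km/h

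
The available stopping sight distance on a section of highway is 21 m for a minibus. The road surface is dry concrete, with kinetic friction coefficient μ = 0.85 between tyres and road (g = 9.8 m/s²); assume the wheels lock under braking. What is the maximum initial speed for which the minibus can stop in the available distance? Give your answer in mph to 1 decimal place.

a = μg = 0.85 × 9.8 = 8.330 m/s².
v²/(2a) = d ⇒ v = √(2 × 8.330 × 21) = √349.86 = 18.7045 m/s.
18.7045 m/s ÷ 0.44704 = 41.841 mph.

Maximum speed ≈ 41.8 mph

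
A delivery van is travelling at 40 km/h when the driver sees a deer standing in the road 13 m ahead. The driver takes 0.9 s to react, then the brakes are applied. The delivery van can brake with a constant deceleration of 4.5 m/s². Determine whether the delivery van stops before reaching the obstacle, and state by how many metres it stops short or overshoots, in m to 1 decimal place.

No — it overshoots by 10.7 m

40 km/h ÷ 3.6 = 11.1111 m/s.
Reaction distance = 11.1111 × 0.9 = 10.000 m.
Braking distance = v²/(2a) = 123.457 / 9.000 = 13.717 m.
Total stopping distance = 10.000 + 13.717 = 23.717 m, vs 13 m available — it cannot stop in time and overshoots by 23.717 − 13 = 10.717 m.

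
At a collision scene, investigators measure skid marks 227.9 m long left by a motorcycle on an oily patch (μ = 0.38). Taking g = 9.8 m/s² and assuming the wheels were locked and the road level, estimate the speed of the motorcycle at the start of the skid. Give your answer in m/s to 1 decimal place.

Initial speed ≈ 41.2 m/s

Deceleration a = μg = 0.38 × 9.8 = 3.724 m/s².
v = √(2a·d) = √(2 × 3.724 × 227.9) = √1697.399 = 41.1995 m/s.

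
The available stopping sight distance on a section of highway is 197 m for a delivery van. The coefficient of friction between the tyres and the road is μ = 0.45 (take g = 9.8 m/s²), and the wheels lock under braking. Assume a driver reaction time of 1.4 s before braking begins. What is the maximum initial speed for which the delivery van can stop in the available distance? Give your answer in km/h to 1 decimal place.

a = μg = 0.45 × 9.8 = 4.410 m/s².
Stopping distance: v·t_r + v²/(2a) = 197 with t_r = 1.4 s and a = 4.410 m/s².
So v² + 12.348 v − 1737.54 = 0.
Positive root: v = −a·t_r + √((a·t_r)² + 2a·d) = −6.174 + √(38.118 + 1737.54) = 35.9646 m/s.
35.9646 m/s × 3.6 = 129.473 km/h.

Maximum speed ≈ 129.5 km/h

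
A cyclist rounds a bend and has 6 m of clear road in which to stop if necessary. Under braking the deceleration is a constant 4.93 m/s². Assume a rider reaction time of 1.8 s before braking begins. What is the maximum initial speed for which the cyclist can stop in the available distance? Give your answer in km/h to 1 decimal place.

Maximum speed ≈ 10.3 km/h

Stopping distance: v·t_r + v²/(2a) = 6 with t_r = 1.8 s and a = 4.930 m/s².
So v² + 17.748 v − 59.16 = 0.
Positive root: v = −a·t_r + √((a·t_r)² + 2a·d) = −8.874 + √(78.748 + 59.16) = 2.8694 m/s.
2.8694 m/s × 3.6 = 10.330 km/h.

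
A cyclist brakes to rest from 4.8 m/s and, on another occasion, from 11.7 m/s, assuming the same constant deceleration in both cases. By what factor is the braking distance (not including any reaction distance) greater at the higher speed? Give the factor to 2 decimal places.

Factor ≈ 5.94

Braking distance d = v²/(2a), so with a fixed, d ∝ v².
Factor = (11.7/4.8)² = 2.4375² = 5.9414.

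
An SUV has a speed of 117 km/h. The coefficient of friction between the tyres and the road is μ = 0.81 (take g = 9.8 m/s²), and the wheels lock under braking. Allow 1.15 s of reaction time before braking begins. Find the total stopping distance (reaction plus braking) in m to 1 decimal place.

117 km/h ÷ 3.6 = 32.5000 m/s.
a = μg = 0.81 × 9.8 = 7.938 m/s².
Reaction distance = v·t_r = 32.5000 × 1.15 = 37.375 m.
Braking distance = v²/(2a) = 32.5000² / (2 × 7.938) = 1056.250 / 15.876 = 66.531 m.
Total = 37.375 + 66.531 = 103.906 m.

Total stopping distance ≈ 103.9 m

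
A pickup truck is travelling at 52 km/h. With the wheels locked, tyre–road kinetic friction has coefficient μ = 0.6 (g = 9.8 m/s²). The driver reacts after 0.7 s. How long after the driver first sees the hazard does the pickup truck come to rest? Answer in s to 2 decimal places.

52 km/h ÷ 3.6 = 14.4444 m/s.
a = μg = 0.6 × 9.8 = 5.880 m/s².
Braking time = v/a = 14.4444 / 5.880 = 2.457 s.
Total = 0.7 + 2.457 = 3.157 s.

Total time ≈ 3.16 s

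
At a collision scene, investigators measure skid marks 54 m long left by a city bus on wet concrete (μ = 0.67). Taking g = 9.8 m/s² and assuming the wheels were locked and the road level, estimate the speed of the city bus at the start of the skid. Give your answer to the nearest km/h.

Deceleration a = μg = 0.67 × 9.8 = 6.566 m/s².
v = √(2a·d) = √(2 × 6.566 × 54) = √709.128 = 26.6295 m/s.
= 26.6295 × 3.6 = 95.866 km/h.

Initial speed ≈ 96 km/h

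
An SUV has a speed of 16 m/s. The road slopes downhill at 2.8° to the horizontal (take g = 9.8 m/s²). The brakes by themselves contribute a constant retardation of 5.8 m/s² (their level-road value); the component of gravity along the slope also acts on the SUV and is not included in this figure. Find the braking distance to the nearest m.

Braking distance ≈ 24 m

Gravity along the downhill slope reduces the braking deceleration: a_eff = 5.800 − 9.8·sin 2.8° = 5.800 − 0.479 = 5.321 m/s².
Braking distance = v²/(2a) = 16.0000² / (2 × 5.321) = 256.000 / 10.642 = 24.056 m.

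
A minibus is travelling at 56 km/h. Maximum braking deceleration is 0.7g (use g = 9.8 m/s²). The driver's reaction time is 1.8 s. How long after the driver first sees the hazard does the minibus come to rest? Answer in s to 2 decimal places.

56 km/h ÷ 3.6 = 15.5556 m/s.
a = 0.7 × 9.8 = 6.860 m/s².
Braking time = v/a = 15.5556 / 6.860 = 2.268 s.
Total = 1.8 + 2.268 = 4.068 s.

Total time ≈ 4.07 s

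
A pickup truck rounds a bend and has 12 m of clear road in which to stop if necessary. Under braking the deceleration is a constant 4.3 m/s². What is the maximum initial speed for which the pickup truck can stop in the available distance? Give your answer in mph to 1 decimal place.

v²/(2a) = d ⇒ v = √(2 × 4.300 × 12) = √103.20 = 10.1587 m/s.
10.1587 m/s ÷ 0.44704 = 22.724 mph.

Maximum speed ≈ 22.7 mph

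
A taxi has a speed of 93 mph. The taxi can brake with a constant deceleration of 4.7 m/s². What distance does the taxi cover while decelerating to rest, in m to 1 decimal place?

93 mph × 0.44704 = 41.5747 m/s.
Braking distance = v²/(2a) = 41.5747² / (2 × 4.700) = 1728.456 / 9.400 = 183.878 m.

Braking distance ≈ 183.9 m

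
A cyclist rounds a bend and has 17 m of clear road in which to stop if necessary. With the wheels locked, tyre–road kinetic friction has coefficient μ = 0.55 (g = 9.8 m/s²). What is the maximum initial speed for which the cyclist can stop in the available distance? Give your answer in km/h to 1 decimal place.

Maximum speed ≈ 48.7 km/h

a = μg = 0.55 × 9.8 = 5.390 m/s².
v²/(2a) = d ⇒ v = √(2 × 5.390 × 17) = √183.26 = 13.5374 m/s.
13.5374 m/s × 3.6 = 48.735 km/h.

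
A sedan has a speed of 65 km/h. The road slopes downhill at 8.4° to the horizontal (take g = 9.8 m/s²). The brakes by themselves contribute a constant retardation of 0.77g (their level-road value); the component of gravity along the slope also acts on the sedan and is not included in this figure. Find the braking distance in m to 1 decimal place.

65 km/h ÷ 3.6 = 18.0556 m/s.
a = 0.77 × 9.8 = 7.546 m/s².
Gravity along the downhill slope reduces the braking deceleration: a_eff = 7.546 − 9.8·sin 8.4° = 7.546 − 1.432 = 6.114 m/s².
Braking distance = v²/(2a) = 18.0556² / (2 × 6.114) = 326.005 / 12.228 = 26.661 m.

Braking distance ≈ 26.7 m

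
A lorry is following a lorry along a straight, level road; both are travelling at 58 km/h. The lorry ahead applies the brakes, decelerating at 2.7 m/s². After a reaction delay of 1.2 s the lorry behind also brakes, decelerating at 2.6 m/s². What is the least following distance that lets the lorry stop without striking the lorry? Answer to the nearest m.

Minimum gap ≈ 21 m

58 km/h ÷ 3.6 = 16.1111 m/s.
Leader travels v²/(2a_L) = 259.568 / 5.400 = 48.068 m before stopping.
Follower covers v·t_r = 16.1111 × 1.2 = 19.333 m while reacting, then v²/(2a_F) = 259.568 / 5.200 = 49.917 m while braking, for a total of 19.333 + 49.917 = 69.250 m.
Since a_F ≤ a_L and the follower starts braking later, the follower is never slower than the leader, so the closest approach is when both have stopped.
Minimum gap = 69.250 − 48.068 = 21.182 m.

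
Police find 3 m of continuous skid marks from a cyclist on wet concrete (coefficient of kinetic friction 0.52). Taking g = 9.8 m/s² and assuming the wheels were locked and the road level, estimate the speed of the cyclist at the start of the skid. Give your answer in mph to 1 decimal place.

Initial speed ≈ 12.4 mph

Deceleration a = μg = 0.52 × 9.8 = 5.096 m/s².
v = √(2a·d) = √(2 × 5.096 × 3) = √30.576 = 5.5296 m/s.
= 5.5296 ÷ 0.44704 = 12.369 mph.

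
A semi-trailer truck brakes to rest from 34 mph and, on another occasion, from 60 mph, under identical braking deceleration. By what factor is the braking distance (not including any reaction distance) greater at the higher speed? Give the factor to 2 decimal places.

Braking distance d = v²/(2a), so with a fixed, d ∝ v².
Factor = (60/34)² = 1.7647² = 3.1142.

Factor ≈ 3.11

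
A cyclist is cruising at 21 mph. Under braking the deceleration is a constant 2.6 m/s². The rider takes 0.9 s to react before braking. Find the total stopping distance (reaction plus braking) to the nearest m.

21 mph × 0.44704 = 9.3878 m/s.
Reaction distance = v·t_r = 9.3878 × 0.9 = 8.449 m.
Braking distance = v²/(2a) = 9.3878² / (2 × 2.600) = 88.131 / 5.200 = 16.948 m.
Total = 8.449 + 16.948 = 25.397 m.

Total stopping distance ≈ 25 m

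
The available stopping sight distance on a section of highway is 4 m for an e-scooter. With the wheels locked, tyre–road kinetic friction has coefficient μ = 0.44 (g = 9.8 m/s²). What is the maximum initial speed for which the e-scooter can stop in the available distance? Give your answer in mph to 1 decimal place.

a = μg = 0.44 × 9.8 = 4.312 m/s².
v²/(2a) = d ⇒ v = √(2 × 4.312 × 4) = √34.50 = 5.8737 m/s.
5.8737 m/s ÷ 0.44704 = 13.139 mph.

Maximum speed ≈ 13.1 mph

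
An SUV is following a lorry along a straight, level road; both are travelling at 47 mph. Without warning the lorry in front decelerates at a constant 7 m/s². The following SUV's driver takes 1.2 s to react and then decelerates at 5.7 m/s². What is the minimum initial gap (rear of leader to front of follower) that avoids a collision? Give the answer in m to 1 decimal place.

Minimum gap ≈ 32.4 m

47 mph × 0.44704 = 21.0109 m/s.
Leader travels v²/(2a_L) = 441.458 / 14.000 = 31.533 m before stopping.
Follower covers v·t_r = 21.0109 × 1.2 = 25.213 m while reacting, then v²/(2a_F) = 441.458 / 11.400 = 38.724 m while braking, for a total of 25.213 + 38.724 = 63.937 m.
Since a_F ≤ a_L and the follower starts braking later, the follower is never slower than the leader, so the closest approach is when both have stopped.
Minimum gap = 63.937 − 31.533 = 32.404 m.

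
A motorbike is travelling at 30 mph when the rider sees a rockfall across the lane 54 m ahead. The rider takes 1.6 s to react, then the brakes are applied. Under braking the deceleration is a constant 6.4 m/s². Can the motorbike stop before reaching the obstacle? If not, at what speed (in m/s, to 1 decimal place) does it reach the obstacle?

Yes — it stops about 18.5 m short of the obstacle, so it never reaches it

30 mph × 0.44704 = 13.4112 m/s.
Reaction distance = 13.4112 × 1.6 = 21.458 m.
Braking distance = v²/(2a) = 179.860 / 12.800 = 14.052 m.
Total stopping distance = 21.458 + 14.052 = 35.510 m, vs 54 m available — it stops with 54 − 35.510 = 18.490 m to spare.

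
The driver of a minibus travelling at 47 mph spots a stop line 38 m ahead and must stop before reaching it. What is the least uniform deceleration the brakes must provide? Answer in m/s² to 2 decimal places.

47 mph × 0.44704 = 21.0109 m/s.
v² = 2a·d ⇒ a = v²/(2d) = 21.0109² / (2 × 38.000) = 441.458 / 76.000 = 5.8087 m/s².

Required deceleration ≈ 5.81 m/s²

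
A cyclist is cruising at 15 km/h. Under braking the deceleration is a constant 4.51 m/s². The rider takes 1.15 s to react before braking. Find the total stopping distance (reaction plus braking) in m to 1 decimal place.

15 km/h ÷ 3.6 = 4.1667 m/s.
Reaction distance = v·t_r = 4.1667 × 1.15 = 4.792 m.
Braking distance = v²/(2a) = 4.1667² / (2 × 4.510) = 17.361 / 9.020 = 1.925 m.
Total = 4.792 + 1.925 = 6.717 m.

Total stopping distance ≈ 6.7 m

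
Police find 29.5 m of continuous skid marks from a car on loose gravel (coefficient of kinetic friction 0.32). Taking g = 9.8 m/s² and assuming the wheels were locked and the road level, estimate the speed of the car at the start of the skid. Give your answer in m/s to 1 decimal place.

Deceleration a = μg = 0.32 × 9.8 = 3.136 m/s².
v = √(2a·d) = √(2 × 3.136 × 29.5) = √185.024 = 13.6024 m/s.

Initial speed ≈ 13.6 m/s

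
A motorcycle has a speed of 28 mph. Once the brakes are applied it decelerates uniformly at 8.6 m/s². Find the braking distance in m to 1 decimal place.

Braking distance ≈ 9.1 m

28 mph × 0.44704 = 12.5171 m/s.
Braking distance = v²/(2a) = 12.5171² / (2 × 8.600) = 156.678 / 17.200 = 9.109 m.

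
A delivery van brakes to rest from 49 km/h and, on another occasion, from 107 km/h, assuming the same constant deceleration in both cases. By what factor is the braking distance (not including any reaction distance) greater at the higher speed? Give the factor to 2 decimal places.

Factor ≈ 4.77

Braking distance d = v²/(2a), so with a fixed, d ∝ v².
Factor = (107/49)² = 2.1837² = 4.7685.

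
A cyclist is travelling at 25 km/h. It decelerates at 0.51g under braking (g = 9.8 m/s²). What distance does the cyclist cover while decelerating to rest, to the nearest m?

25 km/h ÷ 3.6 = 6.9444 m/s.
a = 0.51 × 9.8 = 4.998 m/s².
Braking distance = v²/(2a) = 6.9444² / (2 × 4.998) = 48.225 / 9.996 = 4.824 m.

Braking distance ≈ 5 m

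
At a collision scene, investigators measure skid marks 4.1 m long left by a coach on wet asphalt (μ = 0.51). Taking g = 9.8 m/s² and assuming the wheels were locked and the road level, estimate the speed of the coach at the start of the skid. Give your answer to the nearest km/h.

Initial speed ≈ 23 km/h

Deceleration a = μg = 0.51 × 9.8 = 4.998 m/s².
v = √(2a·d) = √(2 × 4.998 × 4.1) = √40.984 = 6.4019 m/s.
= 6.4019 × 3.6 = 23.047 km/h.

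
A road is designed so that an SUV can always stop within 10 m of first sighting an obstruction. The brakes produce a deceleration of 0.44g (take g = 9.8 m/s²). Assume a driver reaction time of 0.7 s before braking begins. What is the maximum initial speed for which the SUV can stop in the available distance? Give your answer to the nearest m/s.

Maximum speed ≈ 7 m/s

a = 0.44 × 9.8 = 4.312 m/s².
Stopping distance: v·t_r + v²/(2a) = 10 with t_r = 0.7 s and a = 4.312 m/s².
So v² + 6.037 v − 86.24 = 0.
Positive root: v = −a·t_r + √((a·t_r)² + 2a·d) = −3.018 + √(9.108 + 86.24) = 6.7466 m/s.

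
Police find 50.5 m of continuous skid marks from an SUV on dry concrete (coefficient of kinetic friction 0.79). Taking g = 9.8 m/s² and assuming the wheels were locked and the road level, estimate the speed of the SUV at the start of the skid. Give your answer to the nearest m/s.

Deceleration a = μg = 0.79 × 9.8 = 7.742 m/s².
v = √(2a·d) = √(2 × 7.742 × 50.5) = √781.942 = 27.9632 m/s.

Initial speed ≈ 28 m/s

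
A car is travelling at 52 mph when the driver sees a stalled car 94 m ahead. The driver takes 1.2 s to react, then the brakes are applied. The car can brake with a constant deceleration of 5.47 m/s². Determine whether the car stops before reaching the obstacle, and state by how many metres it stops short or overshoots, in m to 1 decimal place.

52 mph × 0.44704 = 23.2461 m/s.
Reaction distance = 23.2461 × 1.2 = 27.895 m.
Braking distance = v²/(2a) = 540.381 / 10.940 = 49.395 m.
Total stopping distance = 27.895 + 49.395 = 77.290 m, vs 94 m available — it stops with 94 − 77.290 = 16.710 m to spare.

Yes — it stops 16.7 m short of the obstacle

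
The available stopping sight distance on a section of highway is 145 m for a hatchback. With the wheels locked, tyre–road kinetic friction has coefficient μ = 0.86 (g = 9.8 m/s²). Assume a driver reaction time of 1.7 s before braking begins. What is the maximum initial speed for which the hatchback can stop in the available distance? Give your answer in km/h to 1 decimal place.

a = μg = 0.86 × 9.8 = 8.428 m/s².
Stopping distance: v·t_r + v²/(2a) = 145 with t_r = 1.7 s and a = 8.428 m/s².
So v² + 28.655 v − 2444.12 = 0.
Positive root: v = −a·t_r + √((a·t_r)² + 2a·d) = −14.328 + √(205.292 + 2444.12) = 37.1444 m/s.
37.1444 m/s × 3.6 = 133.720 km/h.

Maximum speed ≈ 133.7 km/h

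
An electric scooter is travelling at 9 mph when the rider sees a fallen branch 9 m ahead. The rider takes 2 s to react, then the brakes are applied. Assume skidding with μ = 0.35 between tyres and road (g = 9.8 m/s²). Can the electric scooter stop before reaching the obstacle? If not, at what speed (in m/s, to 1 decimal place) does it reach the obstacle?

9 mph × 0.44704 = 4.0234 m/s.
a = μg = 0.35 × 9.8 = 3.430 m/s².
Reaction distance = 4.0234 × 2 = 8.047 m.
Braking distance needed to stop: v²/(2a) = 16.188 / 6.860 = 2.360 m, so total needed = 8.047 + 2.360 = 10.407 m > 9 m — it cannot stop.
Distance remaining when braking begins: 9 − 8.047 = 0.953 m.
v² = v₀² − 2a·d = 16.188 − 2 × 3.430 × 0.953 = 9.650 m²/s².
v = √9.650 = 3.106 m/s.

No — it strikes the obstacle at 3.1 m/s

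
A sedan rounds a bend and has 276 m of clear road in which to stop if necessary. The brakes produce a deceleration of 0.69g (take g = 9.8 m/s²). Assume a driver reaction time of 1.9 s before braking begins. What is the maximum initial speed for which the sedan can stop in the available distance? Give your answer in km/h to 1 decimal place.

a = 0.69 × 9.8 = 6.762 m/s².
Stopping distance: v·t_r + v²/(2a) = 276 with t_r = 1.9 s and a = 6.762 m/s².
So v² + 25.696 v − 3732.62 = 0.
Positive root: v = −a·t_r + √((a·t_r)² + 2a·d) = −12.848 + √(165.071 + 3732.62) = 49.5835 m/s.
49.5835 m/s × 3.6 = 178.501 km/h.

Maximum speed ≈ 178.5 km/h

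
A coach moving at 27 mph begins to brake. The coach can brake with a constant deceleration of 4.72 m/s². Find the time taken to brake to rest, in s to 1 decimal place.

27 mph × 0.44704 = 12.0701 m/s.
Braking time = v/a = 12.0701 / 4.720 = 2.557 s.

Braking time ≈ 2.6 s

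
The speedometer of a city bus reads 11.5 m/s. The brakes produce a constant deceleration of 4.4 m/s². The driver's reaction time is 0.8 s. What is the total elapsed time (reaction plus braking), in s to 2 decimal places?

Braking time = v/a = 11.5000 / 4.400 = 2.614 s.
Total = 0.8 + 2.614 = 3.414 s.

Total time ≈ 3.41 s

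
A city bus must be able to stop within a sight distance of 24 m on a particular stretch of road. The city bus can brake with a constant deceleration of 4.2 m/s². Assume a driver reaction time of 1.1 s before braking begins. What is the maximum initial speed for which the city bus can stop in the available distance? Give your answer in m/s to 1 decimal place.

Stopping distance: v·t_r + v²/(2a) = 24 with t_r = 1.1 s and a = 4.200 m/s².
So v² + 9.240 v − 201.60 = 0.
Positive root: v = −a·t_r + √((a·t_r)² + 2a·d) = −4.620 + √(21.344 + 201.60) = 10.3113 m/s.

Maximum speed ≈ 10.3 m/s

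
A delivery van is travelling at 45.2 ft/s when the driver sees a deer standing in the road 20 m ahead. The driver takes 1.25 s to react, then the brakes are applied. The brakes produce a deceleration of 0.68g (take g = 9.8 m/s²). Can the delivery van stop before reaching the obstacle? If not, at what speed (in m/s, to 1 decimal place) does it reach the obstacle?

No — it strikes the obstacle at 12.4 m/s

45.2 ft/s × 0.3048 = 13.7770 m/s.
a = 0.68 × 9.8 = 6.664 m/s².
Reaction distance = 13.7770 × 1.25 = 17.221 m.
Braking distance needed to stop: v²/(2a) = 189.806 / 13.328 = 14.241 m, so total needed = 17.221 + 14.241 = 31.462 m > 20 m — it cannot stop.
Distance remaining when braking begins: 20 − 17.221 = 2.779 m.
v² = v₀² − 2a·d = 189.806 − 2 × 6.664 × 2.779 = 152.767 m²/s².
v = √152.767 = 12.360 m/s.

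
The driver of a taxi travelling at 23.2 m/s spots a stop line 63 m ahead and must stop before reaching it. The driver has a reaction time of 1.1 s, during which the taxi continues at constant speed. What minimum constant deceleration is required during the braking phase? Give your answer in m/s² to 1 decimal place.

Required deceleration ≈ 7.2 m/s²

Distance covered during reaction = 23.2000 × 1.1 = 25.520 m.
Distance available for braking: 63 − 25.520 = 37.480 m.
v² = 2a·d ⇒ a = v²/(2d) = 23.2000² / (2 × 37.480) = 538.240 / 74.960 = 7.1804 m/s².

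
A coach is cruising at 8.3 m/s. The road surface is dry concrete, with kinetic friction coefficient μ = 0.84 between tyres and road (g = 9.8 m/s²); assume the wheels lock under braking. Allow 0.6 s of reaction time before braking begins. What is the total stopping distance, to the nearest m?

Total stopping distance ≈ 9 m

a = μg = 0.84 × 9.8 = 8.232 m/s².
Reaction distance = v·t_r = 8.3000 × 0.6 = 4.980 m.
Braking distance = v²/(2a) = 8.3000² / (2 × 8.232) = 68.890 / 16.464 = 4.184 m.
Total = 4.980 + 4.184 = 9.164 m.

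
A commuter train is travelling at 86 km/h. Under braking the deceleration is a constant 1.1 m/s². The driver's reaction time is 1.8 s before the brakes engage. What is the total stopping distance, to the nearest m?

Total stopping distance ≈ 302 m

86 km/h ÷ 3.6 = 23.8889 m/s.
Reaction distance = v·t_r = 23.8889 × 1.8 = 43.000 m.
Braking distance = v²/(2a) = 23.8889² / (2 × 1.100) = 570.680 / 2.200 = 259.400 m.
Total = 43.000 + 259.400 = 302.400 m.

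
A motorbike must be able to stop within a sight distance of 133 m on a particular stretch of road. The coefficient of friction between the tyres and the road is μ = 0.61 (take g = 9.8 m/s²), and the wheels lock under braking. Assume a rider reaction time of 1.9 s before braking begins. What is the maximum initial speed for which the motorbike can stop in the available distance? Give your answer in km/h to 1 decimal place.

Maximum speed ≈ 108.4 km/h

a = μg = 0.61 × 9.8 = 5.978 m/s².
Stopping distance: v·t_r + v²/(2a) = 133 with t_r = 1.9 s and a = 5.978 m/s².
So v² + 22.716 v − 1590.15 = 0.
Positive root: v = −a·t_r + √((a·t_r)² + 2a·d) = −11.358 + √(129.004 + 1590.15) = 30.1047 m/s.
30.1047 m/s × 3.6 = 108.377 km/h.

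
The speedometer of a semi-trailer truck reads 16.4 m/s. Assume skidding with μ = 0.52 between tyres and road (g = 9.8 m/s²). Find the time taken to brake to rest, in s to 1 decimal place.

Braking time ≈ 3.2 s

a = μg = 0.52 × 9.8 = 5.096 m/s².
Braking time = v/a = 16.4000 / 5.096 = 3.218 s.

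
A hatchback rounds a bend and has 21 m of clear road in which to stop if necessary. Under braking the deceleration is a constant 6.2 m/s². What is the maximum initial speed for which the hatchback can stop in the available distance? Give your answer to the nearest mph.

Maximum speed ≈ 36 mph

v²/(2a) = d ⇒ v = √(2 × 6.200 × 21) = √260.40 = 16.1369 m/s.
16.1369 m/s ÷ 0.44704 = 36.097 mph.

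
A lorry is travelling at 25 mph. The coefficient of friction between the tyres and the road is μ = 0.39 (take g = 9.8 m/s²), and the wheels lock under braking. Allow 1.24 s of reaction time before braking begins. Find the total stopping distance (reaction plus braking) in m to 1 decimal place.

25 mph × 0.44704 = 11.1760 m/s.
a = μg = 0.39 × 9.8 = 3.822 m/s².
Reaction distance = v·t_r = 11.1760 × 1.24 = 13.858 m.
Braking distance = v²/(2a) = 11.1760² / (2 × 3.822) = 124.903 / 7.644 = 16.340 m.
Total = 13.858 + 16.340 = 30.198 m.

Total stopping distance ≈ 30.2 m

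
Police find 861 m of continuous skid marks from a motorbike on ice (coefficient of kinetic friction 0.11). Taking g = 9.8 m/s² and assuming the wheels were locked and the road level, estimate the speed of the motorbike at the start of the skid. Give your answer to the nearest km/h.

Deceleration a = μg = 0.11 × 9.8 = 1.078 m/s².
v = √(2a·d) = √(2 × 1.078 × 861) = √1856.316 = 43.0850 m/s.
= 43.0850 × 3.6 = 155.106 km/h.

Initial speed ≈ 155 km/h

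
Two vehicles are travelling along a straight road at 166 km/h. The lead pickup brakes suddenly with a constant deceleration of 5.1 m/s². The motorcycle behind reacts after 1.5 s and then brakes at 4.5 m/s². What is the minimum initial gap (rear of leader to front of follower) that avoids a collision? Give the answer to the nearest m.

166 km/h ÷ 3.6 = 46.1111 m/s.
Leader travels v²/(2a_L) = 2126.234 / 10.200 = 208.454 m before stopping.
Follower covers v·t_r = 46.1111 × 1.5 = 69.167 m while reacting, then v²/(2a_F) = 2126.234 / 9.000 = 236.248 m while braking, for a total of 69.167 + 236.248 = 305.415 m.
Since a_F ≤ a_L and the follower starts braking later, the follower is never slower than the leader, so the closest approach is when both have stopped.
Minimum gap = 305.415 − 208.454 = 96.961 m.

Minimum gap ≈ 97 m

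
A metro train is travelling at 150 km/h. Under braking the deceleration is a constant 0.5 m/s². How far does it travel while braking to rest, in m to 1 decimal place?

Braking distance ≈ 1736.1 m

150 km/h ÷ 3.6 = 41.6667 m/s.
Braking distance = v²/(2a) = 41.6667² / (2 × 0.500) = 1736.114 / 1.000 = 1736.114 m.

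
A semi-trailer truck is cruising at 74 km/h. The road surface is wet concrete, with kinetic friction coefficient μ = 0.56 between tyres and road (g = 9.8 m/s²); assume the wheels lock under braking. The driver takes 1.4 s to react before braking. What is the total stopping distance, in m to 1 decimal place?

Total stopping distance ≈ 67.3 m

74 km/h ÷ 3.6 = 20.5556 m/s.
a = μg = 0.56 × 9.8 = 5.488 m/s².
Reaction distance = v·t_r = 20.5556 × 1.4 = 28.778 m.
Braking distance = v²/(2a) = 20.5556² / (2 × 5.488) = 422.533 / 10.976 = 38.496 m.
Total = 28.778 + 38.496 = 67.274 m.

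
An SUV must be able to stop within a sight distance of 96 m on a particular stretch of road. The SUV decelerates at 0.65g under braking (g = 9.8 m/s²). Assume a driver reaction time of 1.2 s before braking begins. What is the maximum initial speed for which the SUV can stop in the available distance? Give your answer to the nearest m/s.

Maximum speed ≈ 28 m/s

a = 0.65 × 9.8 = 6.370 m/s².
Stopping distance: v·t_r + v²/(2a) = 96 with t_r = 1.2 s and a = 6.370 m/s².
So v² + 15.288 v − 1223.04 = 0.
Positive root: v = −a·t_r + √((a·t_r)² + 2a·d) = −7.644 + √(58.431 + 1223.04) = 28.1536 m/s.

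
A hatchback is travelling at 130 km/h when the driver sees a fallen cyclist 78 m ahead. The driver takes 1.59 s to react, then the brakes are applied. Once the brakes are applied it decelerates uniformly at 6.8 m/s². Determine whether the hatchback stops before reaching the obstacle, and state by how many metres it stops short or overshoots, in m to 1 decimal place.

No — it overshoots by 75.3 m

130 km/h ÷ 3.6 = 36.1111 m/s.
Reaction distance = 36.1111 × 1.59 = 57.417 m.
Braking distance = v²/(2a) = 1304.012 / 13.600 = 95.883 m.
Total stopping distance = 57.417 + 95.883 = 153.300 m, vs 78 m available — it cannot stop in time and overshoots by 153.300 − 78 = 75.300 m.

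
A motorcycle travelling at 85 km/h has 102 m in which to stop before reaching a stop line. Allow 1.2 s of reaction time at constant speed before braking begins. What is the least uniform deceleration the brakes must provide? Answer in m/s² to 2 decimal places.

Required deceleration ≈ 3.78 m/s²

85 km/h ÷ 3.6 = 23.6111 m/s.
Distance covered during reaction = 23.6111 × 1.2 = 28.333 m.
Distance available for braking: 102 − 28.333 = 73.667 m.
v² = 2a·d ⇒ a = v²/(2d) = 23.6111² / (2 × 73.667) = 557.484 / 147.334 = 3.7838 m/s².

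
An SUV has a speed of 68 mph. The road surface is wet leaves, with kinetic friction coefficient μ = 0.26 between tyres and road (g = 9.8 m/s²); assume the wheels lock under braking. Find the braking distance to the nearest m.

Braking distance ≈ 181 m

68 mph × 0.44704 = 30.3987 m/s.
a = μg = 0.26 × 9.8 = 2.548 m/s².
Braking distance = v²/(2a) = 30.3987² / (2 × 2.548) = 924.081 / 5.096 = 181.335 m.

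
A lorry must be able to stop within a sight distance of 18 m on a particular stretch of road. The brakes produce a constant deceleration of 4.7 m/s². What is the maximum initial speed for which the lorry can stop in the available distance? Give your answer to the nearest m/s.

v²/(2a) = d ⇒ v = √(2 × 4.700 × 18) = √169.20 = 13.0077 m/s.

Maximum speed ≈ 13 m/s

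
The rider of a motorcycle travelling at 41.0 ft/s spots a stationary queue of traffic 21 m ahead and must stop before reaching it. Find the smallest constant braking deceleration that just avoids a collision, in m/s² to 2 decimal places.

Required deceleration ≈ 3.72 m/s²

41 ft/s × 0.3048 = 12.4968 m/s.
v² = 2a·d ⇒ a = v²/(2d) = 12.4968² / (2 × 21.000) = 156.170 / 42.000 = 3.7183 m/s².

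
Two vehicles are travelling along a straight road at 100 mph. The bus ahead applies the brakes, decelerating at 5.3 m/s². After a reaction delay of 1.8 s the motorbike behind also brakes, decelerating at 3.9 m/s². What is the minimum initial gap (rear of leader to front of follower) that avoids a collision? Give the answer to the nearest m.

100 mph × 0.44704 = 44.7040 m/s.
Leader travels v²/(2a_L) = 1998.448 / 10.600 = 188.533 m before stopping.
Follower covers v·t_r = 44.7040 × 1.8 = 80.467 m while reacting, then v²/(2a_F) = 1998.448 / 7.800 = 256.211 m while braking, for a total of 80.467 + 256.211 = 336.678 m.
Since a_F ≤ a_L and the follower starts braking later, the follower is never slower than the leader, so the closest approach is when both have stopped.
Minimum gap = 336.678 − 188.533 = 148.145 m.

Minimum gap ≈ 148 m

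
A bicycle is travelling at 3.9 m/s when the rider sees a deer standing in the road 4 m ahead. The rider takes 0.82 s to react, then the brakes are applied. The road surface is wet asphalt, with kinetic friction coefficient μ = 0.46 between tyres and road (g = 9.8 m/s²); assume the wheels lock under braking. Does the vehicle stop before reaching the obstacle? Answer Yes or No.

No

a = μg = 0.46 × 9.8 = 4.508 m/s².
Reaction distance = 3.9000 × 0.82 = 3.198 m.
Braking distance = v²/(2a) = 15.210 / 9.016 = 1.687 m.
Total stopping distance = 3.198 + 1.687 = 4.885 m, vs 4 m available — it cannot stop in time and overshoots by 4.885 − 4 = 0.885 m.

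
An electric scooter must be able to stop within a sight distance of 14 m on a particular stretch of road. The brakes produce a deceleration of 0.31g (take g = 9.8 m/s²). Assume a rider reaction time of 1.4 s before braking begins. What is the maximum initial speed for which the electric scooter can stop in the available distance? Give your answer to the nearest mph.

Maximum speed ≈ 13 mph

a = 0.31 × 9.8 = 3.038 m/s².
Stopping distance: v·t_r + v²/(2a) = 14 with t_r = 1.4 s and a = 3.038 m/s².
So v² + 8.506 v − 85.06 = 0.
Positive root: v = −a·t_r + √((a·t_r)² + 2a·d) = −4.253 + √(18.088 + 85.06) = 5.9032 m/s.
5.9032 m/s ÷ 0.44704 = 13.205 mph.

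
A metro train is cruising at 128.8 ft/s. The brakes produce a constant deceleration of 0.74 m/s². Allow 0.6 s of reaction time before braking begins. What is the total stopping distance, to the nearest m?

128.8 ft/s × 0.3048 = 39.2582 m/s.
Reaction distance = v·t_r = 39.2582 × 0.6 = 23.555 m.
Braking distance = v²/(2a) = 39.2582² / (2 × 0.740) = 1541.206 / 1.480 = 1041.355 m.
Total = 23.555 + 1041.355 = 1064.910 m.

Total stopping distance ≈ 1065 m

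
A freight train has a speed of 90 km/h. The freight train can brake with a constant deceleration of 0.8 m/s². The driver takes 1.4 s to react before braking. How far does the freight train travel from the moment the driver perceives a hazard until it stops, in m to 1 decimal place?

Total stopping distance ≈ 425.6 m

90 km/h ÷ 3.6 = 25.0000 m/s.
Reaction distance = v·t_r = 25.0000 × 1.4 = 35.000 m.
Braking distance = v²/(2a) = 25.0000² / (2 × 0.800) = 625.000 / 1.600 = 390.625 m.
Total = 35.000 + 390.625 = 425.625 m.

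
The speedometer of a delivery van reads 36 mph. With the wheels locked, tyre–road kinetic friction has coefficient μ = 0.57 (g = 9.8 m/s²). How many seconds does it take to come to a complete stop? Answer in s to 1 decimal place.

Braking time ≈ 2.9 s

36 mph × 0.44704 = 16.0934 m/s.
a = μg = 0.57 × 9.8 = 5.586 m/s².
Braking time = v/a = 16.0934 / 5.586 = 2.881 s.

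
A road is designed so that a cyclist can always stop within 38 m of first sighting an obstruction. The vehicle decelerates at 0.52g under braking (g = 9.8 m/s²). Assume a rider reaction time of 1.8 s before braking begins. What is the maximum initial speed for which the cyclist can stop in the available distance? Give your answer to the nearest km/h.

Maximum speed ≈ 45 km/h

a = 0.52 × 9.8 = 5.096 m/s².
Stopping distance: v·t_r + v²/(2a) = 38 with t_r = 1.8 s and a = 5.096 m/s².
So v² + 18.346 v − 387.30 = 0.
Positive root: v = −a·t_r + √((a·t_r)² + 2a·d) = −9.173 + √(84.144 + 387.30) = 12.5398 m/s.
12.5398 m/s × 3.6 = 45.143 km/h.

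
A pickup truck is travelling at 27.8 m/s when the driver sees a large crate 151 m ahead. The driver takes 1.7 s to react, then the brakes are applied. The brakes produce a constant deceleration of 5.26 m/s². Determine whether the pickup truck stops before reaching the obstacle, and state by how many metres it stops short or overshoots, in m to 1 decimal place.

Reaction distance = 27.8000 × 1.7 = 47.260 m.
Braking distance = v²/(2a) = 772.840 / 10.520 = 73.464 m.
Total stopping distance = 47.260 + 73.464 = 120.724 m, vs 151 m available — it stops with 151 − 120.724 = 30.276 m to spare.

Yes — it stops 30.3 m short of the obstacle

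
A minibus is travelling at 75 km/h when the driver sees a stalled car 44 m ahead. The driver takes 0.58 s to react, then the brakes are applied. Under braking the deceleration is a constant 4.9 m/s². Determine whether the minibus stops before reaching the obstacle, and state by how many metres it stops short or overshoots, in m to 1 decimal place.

75 km/h ÷ 3.6 = 20.8333 m/s.
Reaction distance = 20.8333 × 0.58 = 12.083 m.
Braking distance = v²/(2a) = 434.026 / 9.800 = 44.288 m.
Total stopping distance = 12.083 + 44.288 = 56.371 m, vs 44 m available — it cannot stop in time and overshoots by 56.371 − 44 = 12.371 m.

No — it overshoots by 12.4 m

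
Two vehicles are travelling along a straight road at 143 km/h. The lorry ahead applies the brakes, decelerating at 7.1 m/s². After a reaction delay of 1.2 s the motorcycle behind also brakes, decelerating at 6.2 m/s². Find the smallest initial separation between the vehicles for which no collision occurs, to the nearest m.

Minimum gap ≈ 64 m

143 km/h ÷ 3.6 = 39.7222 m/s.
Leader travels v²/(2a_L) = 1577.853 / 14.200 = 111.116 m before stopping.
Follower covers v·t_r = 39.7222 × 1.2 = 47.667 m while reacting, then v²/(2a_F) = 1577.853 / 12.400 = 127.246 m while braking, for a total of 47.667 + 127.246 = 174.913 m.
Since a_F ≤ a_L and the follower starts braking later, the follower is never slower than the leader, so the closest approach is when both have stopped.
Minimum gap = 174.913 − 111.116 = 63.797 m.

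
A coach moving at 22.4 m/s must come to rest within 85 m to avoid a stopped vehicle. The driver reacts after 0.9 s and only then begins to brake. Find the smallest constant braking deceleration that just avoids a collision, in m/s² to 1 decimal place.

Distance covered during reaction = 22.4000 × 0.9 = 20.160 m.
Distance available for braking: 85 − 20.160 = 64.840 m.
v² = 2a·d ⇒ a = v²/(2d) = 22.4000² / (2 × 64.840) = 501.760 / 129.680 = 3.8692 m/s².

Required deceleration ≈ 3.9 m/s²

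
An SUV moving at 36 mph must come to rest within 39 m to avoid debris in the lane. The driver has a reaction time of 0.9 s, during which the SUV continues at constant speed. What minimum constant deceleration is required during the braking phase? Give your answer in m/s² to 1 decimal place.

Required deceleration ≈ 5.3 m/s²

36 mph × 0.44704 = 16.0934 m/s.
Distance covered during reaction = 16.0934 × 0.9 = 14.484 m.
Distance available for braking: 39 − 14.484 = 24.516 m.
v² = 2a·d ⇒ a = v²/(2d) = 16.0934² / (2 × 24.516) = 258.998 / 49.032 = 5.2822 m/s².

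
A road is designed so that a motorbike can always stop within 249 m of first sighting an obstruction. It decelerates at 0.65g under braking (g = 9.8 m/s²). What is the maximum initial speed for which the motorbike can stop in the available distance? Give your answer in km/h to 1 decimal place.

Maximum speed ≈ 202.8 km/h

a = 0.65 × 9.8 = 6.370 m/s².
v²/(2a) = d ⇒ v = √(2 × 6.370 × 249) = √3172.26 = 56.3228 m/s.
56.3228 m/s × 3.6 = 202.762 km/h.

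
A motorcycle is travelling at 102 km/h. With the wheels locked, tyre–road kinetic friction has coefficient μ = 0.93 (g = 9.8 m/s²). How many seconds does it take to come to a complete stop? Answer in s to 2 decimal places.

102 km/h ÷ 3.6 = 28.3333 m/s.
a = μg = 0.93 × 9.8 = 9.114 m/s².
Braking time = v/a = 28.3333 / 9.114 = 3.109 s.

Braking time ≈ 3.11 s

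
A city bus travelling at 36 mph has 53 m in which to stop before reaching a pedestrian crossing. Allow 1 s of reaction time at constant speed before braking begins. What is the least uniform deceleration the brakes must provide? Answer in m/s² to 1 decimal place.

Required deceleration ≈ 3.5 m/s²

36 mph × 0.44704 = 16.0934 m/s.
Distance covered during reaction = 16.0934 × 1 = 16.093 m.
Distance available for braking: 53 − 16.093 = 36.907 m.
v² = 2a·d ⇒ a = v²/(2d) = 16.0934² / (2 × 36.907) = 258.998 / 73.814 = 3.5088 m/s².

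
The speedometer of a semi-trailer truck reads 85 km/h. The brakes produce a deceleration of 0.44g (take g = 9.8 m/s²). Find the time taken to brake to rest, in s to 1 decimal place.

Braking time ≈ 5.5 s

85 km/h ÷ 3.6 = 23.6111 m/s.
a = 0.44 × 9.8 = 4.312 m/s².
Braking time = v/a = 23.6111 / 4.312 = 5.476 s.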